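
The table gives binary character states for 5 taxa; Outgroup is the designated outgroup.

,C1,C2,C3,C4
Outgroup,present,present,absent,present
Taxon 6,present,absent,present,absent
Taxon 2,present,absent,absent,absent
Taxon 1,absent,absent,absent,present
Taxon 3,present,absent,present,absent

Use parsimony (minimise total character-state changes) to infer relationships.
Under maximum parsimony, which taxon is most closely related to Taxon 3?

Character polarity is set by the outgroup: the derived state is whichever differs from the outgroup's state, so for C1, C2, C4 the derived state is 'absent', and for the remaining characters it is 'present'.
C1 (derived state 'absent') is unique to Taxon 1 (autapomorphy; uninformative for grouping).
C2 (derived state 'absent') is shared by all ingroup taxa — unites the whole ingroup.
Only Taxon 3 and Taxon 6 show the derived state 'present' for C3, supporting them as a clade.
C4 (derived state 'absent') is shared by Taxon 2, Taxon 3, and Taxon 6 — a synapomorphy uniting that clade.
Most parsimonious ingroup topology: (((Taxon 6,Taxon 3),Taxon 2),Taxon 1).
Taxon 3 and Taxon 6 form a cherry on this tree, so they are sister taxa.

Taxon 6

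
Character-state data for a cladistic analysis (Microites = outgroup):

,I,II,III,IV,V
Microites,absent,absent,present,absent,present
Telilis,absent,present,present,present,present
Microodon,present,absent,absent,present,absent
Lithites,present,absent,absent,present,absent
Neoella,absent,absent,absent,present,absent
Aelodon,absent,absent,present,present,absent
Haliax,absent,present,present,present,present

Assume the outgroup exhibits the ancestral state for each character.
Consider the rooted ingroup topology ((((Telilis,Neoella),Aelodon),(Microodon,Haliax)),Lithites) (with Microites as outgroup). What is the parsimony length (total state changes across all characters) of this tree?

Map each character onto ((((Telilis,Neoella),Aelodon),(Microodon,Haliax)),Lithites) (rooted by Microites) and count the minimum state changes it requires (Fitch parsimony):
I: 2; II: 2; III: 3; IV: 1; V: 3.
Total tree length = 11.

11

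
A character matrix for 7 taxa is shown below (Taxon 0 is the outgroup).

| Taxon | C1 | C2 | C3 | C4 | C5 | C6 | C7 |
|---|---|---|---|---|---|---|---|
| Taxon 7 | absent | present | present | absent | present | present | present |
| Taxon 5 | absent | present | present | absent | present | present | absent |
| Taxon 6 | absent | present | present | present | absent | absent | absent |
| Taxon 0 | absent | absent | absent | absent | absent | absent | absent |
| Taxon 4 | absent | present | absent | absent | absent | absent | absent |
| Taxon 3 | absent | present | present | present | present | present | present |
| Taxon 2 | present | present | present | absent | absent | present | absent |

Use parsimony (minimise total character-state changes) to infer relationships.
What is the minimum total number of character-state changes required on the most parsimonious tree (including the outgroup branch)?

8

The outgroup has state 'absent' for every character, so 'present' is the derived state throughout.
C1: derived state 'present' in Taxon 2 only — an autapomorphy, so it tells us nothing about relationships among taxa.
All ingroup taxa share the derived state 'present' for C2; it defines the ingroup but does not resolve relationships within it.
C3 (derived state 'present') is shared by Taxon 2, Taxon 3, Taxon 5, Taxon 6, and Taxon 7 — a synapomorphy uniting that clade.
C4 (state 'present') occurs in Taxon 3 and Taxon 6 but conflicts with the nesting implied by the other characters — most parsimoniously interpreted as homoplasy.
C5: derived state 'present' in Taxon 3, Taxon 5, and Taxon 7 only — synapomorphy for {Taxon 3, Taxon 5, Taxon 7}.
C6 (derived state 'present') is shared by Taxon 2, Taxon 3, Taxon 5, and Taxon 7 — a synapomorphy uniting that clade.
C7 (derived state 'present') is shared by Taxon 3 and Taxon 7 — a synapomorphy uniting that clade.
Most parsimonious ingroup topology: (Taxon 4,((((Taxon 7,Taxon 3),Taxon 5),Taxon 2),Taxon 6)).
Changes per character on this tree: C1: 1; C2: 1; C3: 1; C4: 2; C5: 1; C6: 1; C7: 1.
Total = 8.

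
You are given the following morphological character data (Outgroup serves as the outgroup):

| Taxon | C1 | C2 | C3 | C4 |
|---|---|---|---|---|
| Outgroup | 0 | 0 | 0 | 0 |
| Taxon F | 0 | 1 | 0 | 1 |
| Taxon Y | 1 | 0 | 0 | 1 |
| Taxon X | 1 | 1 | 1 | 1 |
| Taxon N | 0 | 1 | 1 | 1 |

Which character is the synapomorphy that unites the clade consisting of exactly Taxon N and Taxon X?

The outgroup has state '0' for every character, so '1' is the derived state throughout.
C1 groups Taxon X and Taxon Y, which is incompatible with the clades supported by the remaining characters; treating it as convergent (homoplasy) costs fewer steps than any alternative tree.
Only Taxon F, Taxon N, and Taxon X show the derived state '1' for C2, supporting them as a clade.
C3 (derived state '1') is shared by Taxon N and Taxon X — a synapomorphy uniting that clade.
C4 (derived state '1') is shared by all ingroup taxa — unites the whole ingroup.
Most parsimonious ingroup topology: ((Taxon F,(Taxon X,Taxon N)),Taxon Y).
The clade {Taxon N, Taxon X} is supported by C3: its derived state '1' occurs in exactly those taxa and in no other taxon (including the outgroup).

C3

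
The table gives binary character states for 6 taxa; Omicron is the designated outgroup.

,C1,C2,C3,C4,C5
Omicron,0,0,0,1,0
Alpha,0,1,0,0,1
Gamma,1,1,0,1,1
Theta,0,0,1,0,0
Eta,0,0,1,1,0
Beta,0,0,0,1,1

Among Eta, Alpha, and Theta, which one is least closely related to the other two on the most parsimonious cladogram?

Alpha

Character polarity is set by the outgroup: the derived state is whichever differs from the outgroup's state, so for C4 the derived state is '0', and for the remaining characters it is '1'.
C1: derived state '1' in Gamma only — an autapomorphy, so it tells us nothing about relationships among taxa.
Only Alpha and Gamma show the derived state '1' for C2, supporting them as a clade.
C3: derived state '1' in Eta and Theta only — synapomorphy for {Eta, Theta}.
C4 (state '0') occurs in Alpha and Theta but conflicts with the nesting implied by the other characters — most parsimoniously interpreted as homoplasy.
C5 (derived state '1') is shared by Alpha, Beta, and Gamma — a synapomorphy uniting that clade.
Most parsimonious ingroup topology: (((Alpha,Gamma),Beta),(Theta,Eta)).
Eta and Theta share a more recent common ancestor with each other than either does with Alpha, so Alpha is the least closely related of the three.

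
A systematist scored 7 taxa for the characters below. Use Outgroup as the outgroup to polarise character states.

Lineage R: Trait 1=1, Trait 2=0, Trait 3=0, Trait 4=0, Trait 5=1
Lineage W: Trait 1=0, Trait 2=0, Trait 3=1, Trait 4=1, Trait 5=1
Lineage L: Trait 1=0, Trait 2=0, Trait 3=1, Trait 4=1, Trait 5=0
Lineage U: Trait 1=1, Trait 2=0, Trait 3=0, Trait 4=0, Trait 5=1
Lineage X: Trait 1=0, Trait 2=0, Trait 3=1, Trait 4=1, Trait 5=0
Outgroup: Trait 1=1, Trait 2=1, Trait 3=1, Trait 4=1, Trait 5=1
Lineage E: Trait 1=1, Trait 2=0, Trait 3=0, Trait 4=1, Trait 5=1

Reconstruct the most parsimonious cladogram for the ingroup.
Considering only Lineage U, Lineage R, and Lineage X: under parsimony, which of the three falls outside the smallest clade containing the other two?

Lineage X

The outgroup has state '1' for every character, so '0' is the derived state throughout.
Trait 1 (derived state '0') is shared by Lineage L, Lineage W, and Lineage X — a synapomorphy uniting that clade.
Trait 2 (derived state '0') is shared by all ingroup taxa — unites the whole ingroup.
Trait 3: derived state '0' in Lineage E, Lineage R, and Lineage U only — synapomorphy for {Lineage E, Lineage R, Lineage U}.
Trait 4 (derived state '0') is shared by Lineage R and Lineage U — a synapomorphy uniting that clade.
Trait 5 (derived state '0') is shared by Lineage L and Lineage X — a synapomorphy uniting that clade.
Most parsimonious ingroup topology: (((Lineage L,Lineage X),Lineage W),((Lineage U,Lineage R),Lineage E)).
Lineage U and Lineage R share a more recent common ancestor with each other than either does with Lineage X, so Lineage X is the least closely related of the three.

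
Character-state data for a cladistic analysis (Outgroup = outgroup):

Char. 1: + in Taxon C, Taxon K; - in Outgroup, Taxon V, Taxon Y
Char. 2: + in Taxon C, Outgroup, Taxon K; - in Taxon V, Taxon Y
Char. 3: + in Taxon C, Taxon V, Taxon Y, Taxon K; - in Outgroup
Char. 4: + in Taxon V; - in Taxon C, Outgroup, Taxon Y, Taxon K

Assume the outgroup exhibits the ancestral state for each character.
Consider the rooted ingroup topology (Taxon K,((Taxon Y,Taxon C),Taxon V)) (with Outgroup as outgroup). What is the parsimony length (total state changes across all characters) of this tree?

Map each character onto (Taxon K,((Taxon Y,Taxon C),Taxon V)) (rooted by Outgroup) and count the minimum state changes it requires (Fitch parsimony):
Char. 1: 2; Char. 2: 2; Char. 3: 1; Char. 4: 1.
Total tree length = 6.

6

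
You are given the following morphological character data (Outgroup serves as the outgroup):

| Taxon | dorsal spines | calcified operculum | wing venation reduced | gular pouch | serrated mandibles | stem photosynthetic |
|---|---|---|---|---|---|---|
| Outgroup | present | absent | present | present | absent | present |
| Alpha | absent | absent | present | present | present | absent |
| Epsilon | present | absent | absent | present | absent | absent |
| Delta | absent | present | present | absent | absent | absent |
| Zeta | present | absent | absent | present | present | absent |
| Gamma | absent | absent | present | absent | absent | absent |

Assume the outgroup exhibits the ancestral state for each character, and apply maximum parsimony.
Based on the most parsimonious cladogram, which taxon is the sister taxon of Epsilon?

Zeta

Character polarity is set by the outgroup: the derived state is whichever differs from the outgroup's state, so for dorsal spines, wing venation reduced, gular pouch, stem photosynthetic the derived state is 'absent', and for the remaining characters it is 'present'.
dorsal spines (derived state 'absent') is shared by Alpha, Delta, and Gamma — a synapomorphy uniting that clade.
calcified operculum (derived state 'present') is unique to Delta (autapomorphy; uninformative for grouping).
wing venation reduced (derived state 'absent') is shared by Epsilon and Zeta — a synapomorphy uniting that clade.
gular pouch: derived state 'absent' in Delta and Gamma only — synapomorphy for {Delta, Gamma}.
serrated mandibles (state 'present') occurs in Alpha and Zeta but conflicts with the nesting implied by the other characters — most parsimoniously interpreted as homoplasy.
stem photosynthetic (derived state 'absent') is shared by all ingroup taxa — unites the whole ingroup.
Most parsimonious ingroup topology: ((Alpha,(Delta,Gamma)),(Epsilon,Zeta)).
Epsilon and Zeta form a cherry on this tree, so they are sister taxa.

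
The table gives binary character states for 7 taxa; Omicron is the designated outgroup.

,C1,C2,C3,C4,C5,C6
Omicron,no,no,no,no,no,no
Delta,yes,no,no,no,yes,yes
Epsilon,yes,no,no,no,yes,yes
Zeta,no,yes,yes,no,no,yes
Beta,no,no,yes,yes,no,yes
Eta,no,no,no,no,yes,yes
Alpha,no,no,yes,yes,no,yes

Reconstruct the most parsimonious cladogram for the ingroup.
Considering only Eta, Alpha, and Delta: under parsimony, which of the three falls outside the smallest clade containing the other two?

The outgroup has state 'no' for every character, so 'yes' is the derived state throughout.
C1: derived state 'yes' in Delta and Epsilon only — synapomorphy for {Delta, Epsilon}.
C2: derived state 'yes' in Zeta only — an autapomorphy, so it tells us nothing about relationships among taxa.
Only Alpha, Beta, and Zeta show the derived state 'yes' for C3, supporting them as a clade.
C4 (derived state 'yes') is shared by Alpha and Beta — a synapomorphy uniting that clade.
C5 (derived state 'yes') is shared by Delta, Epsilon, and Eta — a synapomorphy uniting that clade.
All ingroup taxa share the derived state 'yes' for C6; it defines the ingroup but does not resolve relationships within it.
Most parsimonious ingroup topology: (((Delta,Epsilon),Eta),(Zeta,(Beta,Alpha))).
Eta and Delta share a more recent common ancestor with each other than either does with Alpha, so Alpha is the least closely related of the three.

Alpha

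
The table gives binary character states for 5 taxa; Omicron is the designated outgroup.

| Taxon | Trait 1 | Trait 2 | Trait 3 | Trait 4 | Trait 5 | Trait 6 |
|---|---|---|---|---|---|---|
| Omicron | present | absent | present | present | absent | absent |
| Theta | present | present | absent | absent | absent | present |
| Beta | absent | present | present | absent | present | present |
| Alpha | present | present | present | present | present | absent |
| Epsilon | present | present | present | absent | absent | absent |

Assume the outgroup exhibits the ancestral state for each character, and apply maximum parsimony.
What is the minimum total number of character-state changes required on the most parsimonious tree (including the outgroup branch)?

7

Character polarity is set by the outgroup: the derived state is whichever differs from the outgroup's state, so for Trait 1, Trait 3, Trait 4 the derived state is 'absent', and for the remaining characters it is 'present'.
Trait 1 (derived state 'absent') is unique to Beta (autapomorphy; uninformative for grouping).
Trait 2 (derived state 'present') is shared by all ingroup taxa — unites the whole ingroup.
Trait 3 (derived state 'absent') is unique to Theta (autapomorphy; uninformative for grouping).
Trait 4: derived state 'absent' in Beta, Epsilon, and Theta only — synapomorphy for {Beta, Epsilon, Theta}.
Trait 5 (state 'present') occurs in Alpha and Beta but conflicts with the nesting implied by the other characters — most parsimoniously interpreted as homoplasy.
Trait 6 (derived state 'present') is shared by Beta and Theta — a synapomorphy uniting that clade.
Most parsimonious ingroup topology: (((Theta,Beta),Epsilon),Alpha).
Changes per character on this tree: Trait 1: 1; Trait 2: 1; Trait 3: 1; Trait 4: 1; Trait 5: 2; Trait 6: 1.
Total = 7.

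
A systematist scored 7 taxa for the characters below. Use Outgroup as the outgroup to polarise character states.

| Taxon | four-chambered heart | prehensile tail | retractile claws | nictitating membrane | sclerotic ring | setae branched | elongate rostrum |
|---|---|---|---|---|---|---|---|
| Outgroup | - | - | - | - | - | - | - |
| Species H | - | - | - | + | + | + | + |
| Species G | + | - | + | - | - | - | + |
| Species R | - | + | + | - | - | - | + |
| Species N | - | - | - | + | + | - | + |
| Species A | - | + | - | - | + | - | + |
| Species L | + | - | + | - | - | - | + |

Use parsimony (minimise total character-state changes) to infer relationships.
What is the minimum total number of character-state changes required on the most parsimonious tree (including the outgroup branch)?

The outgroup has state '-' for every character, so '+' is the derived state throughout.
four-chambered heart (derived state '+') is shared by Species G and Species L — a synapomorphy uniting that clade.
prehensile tail (state '+') occurs in Species A and Species R but conflicts with the nesting implied by the other characters — most parsimoniously interpreted as homoplasy.
Only Species G, Species L, and Species R show the derived state '+' for retractile claws, supporting them as a clade.
Only Species H and Species N show the derived state '+' for nictitating membrane, supporting them as a clade.
sclerotic ring (derived state '+') is shared by Species A, Species H, and Species N — a synapomorphy uniting that clade.
setae branched: derived state '+' in Species H only — an autapomorphy, so it tells us nothing about relationships among taxa.
elongate rostrum (derived state '+') is shared by all ingroup taxa — unites the whole ingroup.
Most parsimonious ingroup topology: (((Species H,Species N),Species A),((Species G,Species L),Species R)).
Changes per character on this tree: four-chambered heart: 1; prehensile tail: 2; retractile claws: 1; nictitating membrane: 1; sclerotic ring: 1; setae branched: 1; elongate rostrum: 1.
Total = 8.

8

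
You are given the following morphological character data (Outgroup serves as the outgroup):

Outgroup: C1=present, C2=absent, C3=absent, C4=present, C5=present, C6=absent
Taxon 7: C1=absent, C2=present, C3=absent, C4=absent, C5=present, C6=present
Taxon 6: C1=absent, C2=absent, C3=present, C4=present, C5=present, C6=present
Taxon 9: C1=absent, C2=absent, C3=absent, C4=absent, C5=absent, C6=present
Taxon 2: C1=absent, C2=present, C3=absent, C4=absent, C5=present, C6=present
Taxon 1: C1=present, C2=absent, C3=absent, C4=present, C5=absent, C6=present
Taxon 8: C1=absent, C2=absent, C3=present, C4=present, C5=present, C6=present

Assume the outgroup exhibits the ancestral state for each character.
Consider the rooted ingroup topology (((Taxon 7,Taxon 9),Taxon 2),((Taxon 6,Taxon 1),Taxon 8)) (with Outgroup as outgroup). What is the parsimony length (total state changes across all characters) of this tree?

Map each character onto (((Taxon 7,Taxon 9),Taxon 2),((Taxon 6,Taxon 1),Taxon 8)) (rooted by Outgroup) and count the minimum state changes it requires (Fitch parsimony):
C1: 2; C2: 2; C3: 2; C4: 1; C5: 2; C6: 1.
Total tree length = 10.

10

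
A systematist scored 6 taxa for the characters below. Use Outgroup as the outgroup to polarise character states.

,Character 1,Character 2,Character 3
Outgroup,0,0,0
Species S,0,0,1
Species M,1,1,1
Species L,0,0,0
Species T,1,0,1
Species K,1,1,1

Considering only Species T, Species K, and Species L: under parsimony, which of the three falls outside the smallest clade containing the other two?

Species L

The outgroup has state '0' for every character, so '1' is the derived state throughout.
Character 1 (derived state '1') is shared by Species K, Species M, and Species T — a synapomorphy uniting that clade.
Character 2 (derived state '1') is shared by Species K and Species M — a synapomorphy uniting that clade.
Only Species K, Species M, Species S, and Species T show the derived state '1' for Character 3, supporting them as a clade.
Most parsimonious ingroup topology: ((Species S,((Species M,Species K),Species T)),Species L).
Species K and Species T share a more recent common ancestor with each other than either does with Species L, so Species L is the least closely related of the three.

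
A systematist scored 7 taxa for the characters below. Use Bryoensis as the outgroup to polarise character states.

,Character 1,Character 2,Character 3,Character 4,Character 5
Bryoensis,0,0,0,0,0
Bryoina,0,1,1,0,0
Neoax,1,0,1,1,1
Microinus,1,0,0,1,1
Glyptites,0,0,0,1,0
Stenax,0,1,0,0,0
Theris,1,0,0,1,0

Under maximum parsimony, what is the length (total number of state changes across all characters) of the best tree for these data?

6

The outgroup has state '0' for every character, so '1' is the derived state throughout.
Character 1 (derived state '1') is shared by Microinus, Neoax, and Theris — a synapomorphy uniting that clade.
Character 2: derived state '1' in Bryoina and Stenax only — synapomorphy for {Bryoina, Stenax}.
Character 3 (state '1') occurs in Bryoina and Neoax but conflicts with the nesting implied by the other characters — most parsimoniously interpreted as homoplasy.
Character 4: derived state '1' in Glyptites, Microinus, Neoax, and Theris only — synapomorphy for {Glyptites, Microinus, Neoax, Theris}.
Character 5 (derived state '1') is shared by Microinus and Neoax — a synapomorphy uniting that clade.
Most parsimonious ingroup topology: ((Bryoina,Stenax),(((Neoax,Microinus),Theris),Glyptites)).
Changes per character on this tree: Character 1: 1; Character 2: 1; Character 3: 2; Character 4: 1; Character 5: 1.
Total = 6.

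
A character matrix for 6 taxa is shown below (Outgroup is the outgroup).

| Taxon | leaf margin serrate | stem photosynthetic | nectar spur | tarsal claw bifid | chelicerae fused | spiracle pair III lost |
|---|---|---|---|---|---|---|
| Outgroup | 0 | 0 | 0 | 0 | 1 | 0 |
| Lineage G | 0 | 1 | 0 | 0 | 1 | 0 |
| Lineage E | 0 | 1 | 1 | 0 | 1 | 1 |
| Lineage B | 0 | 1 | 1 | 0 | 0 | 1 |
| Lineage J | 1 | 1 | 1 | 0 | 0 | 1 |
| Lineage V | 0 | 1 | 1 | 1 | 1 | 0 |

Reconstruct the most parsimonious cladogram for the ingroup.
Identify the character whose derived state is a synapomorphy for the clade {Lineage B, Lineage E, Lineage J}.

spiracle pair III lost

Character polarity is set by the outgroup: the derived state is whichever differs from the outgroup's state, so for chelicerae fused the derived state is '0', and for the remaining characters it is '1'.
leaf margin serrate: derived state '1' in Lineage J only — an autapomorphy, so it tells us nothing about relationships among taxa.
All ingroup taxa share the derived state '1' for stem photosynthetic; it defines the ingroup but does not resolve relationships within it.
nectar spur (derived state '1') is shared by Lineage B, Lineage E, Lineage J, and Lineage V — a synapomorphy uniting that clade.
tarsal claw bifid: derived state '1' in Lineage V only — an autapomorphy, so it tells us nothing about relationships among taxa.
chelicerae fused (derived state '0') is shared by Lineage B and Lineage J — a synapomorphy uniting that clade.
spiracle pair III lost (derived state '1') is shared by Lineage B, Lineage E, and Lineage J — a synapomorphy uniting that clade.
Most parsimonious ingroup topology: (Lineage G,((Lineage E,(Lineage B,Lineage J)),Lineage V)).
The clade {Lineage B, Lineage E, Lineage J} is supported by spiracle pair III lost: its derived state '1' occurs in exactly those taxa and in no other taxon (including the outgroup).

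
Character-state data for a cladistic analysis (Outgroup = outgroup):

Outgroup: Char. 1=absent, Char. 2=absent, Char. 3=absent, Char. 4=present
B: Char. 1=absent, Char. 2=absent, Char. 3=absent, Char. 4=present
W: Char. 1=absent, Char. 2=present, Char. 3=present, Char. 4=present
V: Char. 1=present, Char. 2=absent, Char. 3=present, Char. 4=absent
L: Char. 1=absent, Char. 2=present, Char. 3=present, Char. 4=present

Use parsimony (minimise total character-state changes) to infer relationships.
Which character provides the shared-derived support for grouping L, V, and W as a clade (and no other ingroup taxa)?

Character polarity is set by the outgroup: the derived state is whichever differs from the outgroup's state, so for Char. 4 the derived state is 'absent', and for the remaining characters it is 'present'.
Char. 1 (derived state 'present') is unique to V (autapomorphy; uninformative for grouping).
Char. 2 (derived state 'present') is shared by L and W — a synapomorphy uniting that clade.
Char. 3 (derived state 'present') is shared by L, V, and W — a synapomorphy uniting that clade.
Char. 4 (derived state 'absent') is unique to V (autapomorphy; uninformative for grouping).
Most parsimonious ingroup topology: (B,((W,L),V)).
The clade {L, V, W} is supported by Char. 3: its derived state 'present' occurs in exactly those taxa and in no other taxon (including the outgroup).

Char. 3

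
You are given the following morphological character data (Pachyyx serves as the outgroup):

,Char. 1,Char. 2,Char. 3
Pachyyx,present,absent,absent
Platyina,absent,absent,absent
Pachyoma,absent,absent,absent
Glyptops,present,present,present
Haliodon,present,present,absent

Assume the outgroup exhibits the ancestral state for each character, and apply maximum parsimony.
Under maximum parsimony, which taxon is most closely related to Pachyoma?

Character polarity is set by the outgroup: the derived state is whichever differs from the outgroup's state, so for Char. 1 the derived state is 'absent', and for the remaining characters it is 'present'.
Only Pachyoma and Platyina show the derived state 'absent' for Char. 1, supporting them as a clade.
Char. 2: derived state 'present' in Glyptops and Haliodon only — synapomorphy for {Glyptops, Haliodon}.
Char. 3: derived state 'present' in Glyptops only — an autapomorphy, so it tells us nothing about relationships among taxa.
Most parsimonious ingroup topology: ((Platyina,Pachyoma),(Glyptops,Haliodon)).
Pachyoma and Platyina form a cherry on this tree, so they are sister taxa.

Platyina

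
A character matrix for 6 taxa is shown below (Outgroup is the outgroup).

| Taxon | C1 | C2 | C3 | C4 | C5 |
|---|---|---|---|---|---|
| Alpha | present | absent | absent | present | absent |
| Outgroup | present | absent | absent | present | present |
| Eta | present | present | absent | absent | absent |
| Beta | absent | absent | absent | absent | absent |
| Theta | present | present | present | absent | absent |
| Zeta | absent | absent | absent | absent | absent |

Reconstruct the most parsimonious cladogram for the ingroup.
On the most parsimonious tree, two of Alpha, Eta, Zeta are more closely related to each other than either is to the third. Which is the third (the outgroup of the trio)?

Alpha

Character polarity is set by the outgroup: the derived state is whichever differs from the outgroup's state, so for C1, C4, C5 the derived state is 'absent', and for the remaining characters it is 'present'.
C1: derived state 'absent' in Beta and Zeta only — synapomorphy for {Beta, Zeta}.
Only Eta and Theta show the derived state 'present' for C2, supporting them as a clade.
C3 (derived state 'present') is unique to Theta (autapomorphy; uninformative for grouping).
C4 (derived state 'absent') is shared by Beta, Eta, Theta, and Zeta — a synapomorphy uniting that clade.
All ingroup taxa share the derived state 'absent' for C5; it defines the ingroup but does not resolve relationships within it.
Most parsimonious ingroup topology: (((Eta,Theta),(Beta,Zeta)),Alpha).
Zeta and Eta share a more recent common ancestor with each other than either does with Alpha, so Alpha is the least closely related of the three.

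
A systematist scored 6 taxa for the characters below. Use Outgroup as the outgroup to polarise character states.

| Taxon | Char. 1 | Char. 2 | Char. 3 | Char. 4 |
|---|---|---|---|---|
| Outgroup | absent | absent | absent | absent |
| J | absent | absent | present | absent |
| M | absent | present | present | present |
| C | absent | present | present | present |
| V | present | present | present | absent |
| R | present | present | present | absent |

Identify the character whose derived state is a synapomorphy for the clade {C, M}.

The outgroup has state 'absent' for every character, so 'present' is the derived state throughout.
Char. 1 (derived state 'present') is shared by R and V — a synapomorphy uniting that clade.
Only C, M, R, and V show the derived state 'present' for Char. 2, supporting them as a clade.
Char. 3 (derived state 'present') is shared by all ingroup taxa — unites the whole ingroup.
Only C and M show the derived state 'present' for Char. 4, supporting them as a clade.
Most parsimonious ingroup topology: (J,((M,C),(V,R))).
The clade {C, M} is supported by Char. 4: its derived state 'present' occurs in exactly those taxa and in no other taxon (including the outgroup).

Char. 4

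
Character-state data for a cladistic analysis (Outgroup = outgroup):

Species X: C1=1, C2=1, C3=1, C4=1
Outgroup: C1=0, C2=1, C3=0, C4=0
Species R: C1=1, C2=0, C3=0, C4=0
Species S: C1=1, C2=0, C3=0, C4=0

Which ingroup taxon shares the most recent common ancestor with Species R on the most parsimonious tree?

Species S

Character polarity is set by the outgroup: the derived state is whichever differs from the outgroup's state, so for C2 the derived state is '0', and for the remaining characters it is '1'.
C1 (derived state '1') is shared by all ingroup taxa — unites the whole ingroup.
C2 (derived state '0') is shared by Species R and Species S — a synapomorphy uniting that clade.
C3 (derived state '1') is unique to Species X (autapomorphy; uninformative for grouping).
C4 (derived state '1') is unique to Species X (autapomorphy; uninformative for grouping).
Most parsimonious ingroup topology: ((Species R,Species S),Species X).
Species R and Species S form a cherry on this tree, so they are sister taxa.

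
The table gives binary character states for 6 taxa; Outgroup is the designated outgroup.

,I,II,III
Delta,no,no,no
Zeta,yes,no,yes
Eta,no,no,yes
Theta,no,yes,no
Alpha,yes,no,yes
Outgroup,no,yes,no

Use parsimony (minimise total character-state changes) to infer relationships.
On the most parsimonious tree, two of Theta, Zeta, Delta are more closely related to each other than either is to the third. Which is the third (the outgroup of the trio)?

Character polarity is set by the outgroup: the derived state is whichever differs from the outgroup's state, so for II the derived state is 'no', and for the remaining characters it is 'yes'.
I: derived state 'yes' in Alpha and Zeta only — synapomorphy for {Alpha, Zeta}.
II: derived state 'no' in Alpha, Delta, Eta, and Zeta only — synapomorphy for {Alpha, Delta, Eta, Zeta}.
III: derived state 'yes' in Alpha, Eta, and Zeta only — synapomorphy for {Alpha, Eta, Zeta}.
Most parsimonious ingroup topology: (Theta,((Eta,(Zeta,Alpha)),Delta)).
Zeta and Delta share a more recent common ancestor with each other than either does with Theta, so Theta is the least closely related of the three.

Theta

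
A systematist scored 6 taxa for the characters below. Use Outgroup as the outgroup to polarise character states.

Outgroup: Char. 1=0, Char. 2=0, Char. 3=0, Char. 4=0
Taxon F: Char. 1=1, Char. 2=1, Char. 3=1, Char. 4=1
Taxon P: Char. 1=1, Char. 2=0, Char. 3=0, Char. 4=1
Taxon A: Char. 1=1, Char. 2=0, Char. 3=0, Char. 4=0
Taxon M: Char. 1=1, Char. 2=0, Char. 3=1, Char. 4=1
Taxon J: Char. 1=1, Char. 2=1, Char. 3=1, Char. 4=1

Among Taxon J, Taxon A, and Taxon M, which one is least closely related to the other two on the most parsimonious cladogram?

The outgroup has state '0' for every character, so '1' is the derived state throughout.
Char. 1 (derived state '1') is shared by all ingroup taxa — unites the whole ingroup.
Only Taxon F and Taxon J show the derived state '1' for Char. 2, supporting them as a clade.
Char. 3: derived state '1' in Taxon F, Taxon J, and Taxon M only — synapomorphy for {Taxon F, Taxon J, Taxon M}.
Char. 4: derived state '1' in Taxon F, Taxon J, Taxon M, and Taxon P only — synapomorphy for {Taxon F, Taxon J, Taxon M, Taxon P}.
Most parsimonious ingroup topology: ((((Taxon F,Taxon J),Taxon M),Taxon P),Taxon A).
Taxon J and Taxon M share a more recent common ancestor with each other than either does with Taxon A, so Taxon A is the least closely related of the three.

Taxon A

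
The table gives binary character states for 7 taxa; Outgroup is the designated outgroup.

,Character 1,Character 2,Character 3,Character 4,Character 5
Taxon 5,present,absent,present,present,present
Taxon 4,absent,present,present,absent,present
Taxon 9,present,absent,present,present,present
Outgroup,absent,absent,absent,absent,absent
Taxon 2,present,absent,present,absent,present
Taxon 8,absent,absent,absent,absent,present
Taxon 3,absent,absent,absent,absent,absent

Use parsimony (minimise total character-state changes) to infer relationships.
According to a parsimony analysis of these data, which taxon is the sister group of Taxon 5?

The outgroup has state 'absent' for every character, so 'present' is the derived state throughout.
Character 1: derived state 'present' in Taxon 2, Taxon 5, and Taxon 9 only — synapomorphy for {Taxon 2, Taxon 5, Taxon 9}.
Character 2 (derived state 'present') is unique to Taxon 4 (autapomorphy; uninformative for grouping).
Character 3: derived state 'present' in Taxon 2, Taxon 4, Taxon 5, and Taxon 9 only — synapomorphy for {Taxon 2, Taxon 4, Taxon 5, Taxon 9}.
Character 4: derived state 'present' in Taxon 5 and Taxon 9 only — synapomorphy for {Taxon 5, Taxon 9}.
Character 5: derived state 'present' in Taxon 2, Taxon 4, Taxon 5, Taxon 8, and Taxon 9 only — synapomorphy for {Taxon 2, Taxon 4, Taxon 5, Taxon 8, Taxon 9}.
Most parsimonious ingroup topology: ((Taxon 8,(((Taxon 5,Taxon 9),Taxon 2),Taxon 4)),Taxon 3).
Taxon 5 and Taxon 9 form a cherry on this tree, so they are sister taxa.

Taxon 9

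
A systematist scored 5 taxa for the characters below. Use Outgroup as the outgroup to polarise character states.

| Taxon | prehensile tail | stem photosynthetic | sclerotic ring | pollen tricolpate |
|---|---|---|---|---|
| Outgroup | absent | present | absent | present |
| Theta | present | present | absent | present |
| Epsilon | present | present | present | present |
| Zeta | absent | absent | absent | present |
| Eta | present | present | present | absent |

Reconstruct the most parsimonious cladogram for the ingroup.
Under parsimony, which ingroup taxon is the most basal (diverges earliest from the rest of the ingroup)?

Character polarity is set by the outgroup: the derived state is whichever differs from the outgroup's state, so for stem photosynthetic, pollen tricolpate the derived state is 'absent', and for the remaining characters it is 'present'.
prehensile tail: derived state 'present' in Epsilon, Eta, and Theta only — synapomorphy for {Epsilon, Eta, Theta}.
stem photosynthetic: derived state 'absent' in Zeta only — an autapomorphy, so it tells us nothing about relationships among taxa.
sclerotic ring (derived state 'present') is shared by Epsilon and Eta — a synapomorphy uniting that clade.
pollen tricolpate: derived state 'absent' in Eta only — an autapomorphy, so it tells us nothing about relationships among taxa.
Most parsimonious ingroup topology: ((Theta,(Epsilon,Eta)),Zeta).
Zeta is sister to the clade containing all other ingroup taxa, so it is the earliest-diverging (most basal) ingroup lineage.

Zeta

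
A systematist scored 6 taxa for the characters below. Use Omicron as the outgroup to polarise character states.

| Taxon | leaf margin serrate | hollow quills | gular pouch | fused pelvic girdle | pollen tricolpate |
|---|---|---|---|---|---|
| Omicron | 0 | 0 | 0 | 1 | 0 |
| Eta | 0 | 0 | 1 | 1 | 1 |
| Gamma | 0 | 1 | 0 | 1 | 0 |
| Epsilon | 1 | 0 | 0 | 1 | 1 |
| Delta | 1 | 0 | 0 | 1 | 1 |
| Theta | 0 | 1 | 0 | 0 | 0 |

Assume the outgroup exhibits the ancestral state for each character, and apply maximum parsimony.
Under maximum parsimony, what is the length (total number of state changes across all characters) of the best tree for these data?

5

Character polarity is set by the outgroup: the derived state is whichever differs from the outgroup's state, so for fused pelvic girdle the derived state is '0', and for the remaining characters it is '1'.
leaf margin serrate: derived state '1' in Delta and Epsilon only — synapomorphy for {Delta, Epsilon}.
hollow quills (derived state '1') is shared by Gamma and Theta — a synapomorphy uniting that clade.
gular pouch (derived state '1') is unique to Eta (autapomorphy; uninformative for grouping).
fused pelvic girdle: derived state '0' in Theta only — an autapomorphy, so it tells us nothing about relationships among taxa.
pollen tricolpate (derived state '1') is shared by Delta, Epsilon, and Eta — a synapomorphy uniting that clade.
Most parsimonious ingroup topology: ((Eta,(Epsilon,Delta)),(Gamma,Theta)).
Changes per character on this tree: leaf margin serrate: 1; hollow quills: 1; gular pouch: 1; fused pelvic girdle: 1; pollen tricolpate: 1.
Total = 5.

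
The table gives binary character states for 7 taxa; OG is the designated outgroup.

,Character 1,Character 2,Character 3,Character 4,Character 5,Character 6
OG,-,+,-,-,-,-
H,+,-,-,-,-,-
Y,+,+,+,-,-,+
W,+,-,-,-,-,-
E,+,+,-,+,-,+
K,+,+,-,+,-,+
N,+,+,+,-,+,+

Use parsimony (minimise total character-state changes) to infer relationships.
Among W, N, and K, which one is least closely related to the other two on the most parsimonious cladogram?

Character polarity is set by the outgroup: the derived state is whichever differs from the outgroup's state, so for Character 2 the derived state is '-', and for the remaining characters it is '+'.
All ingroup taxa share the derived state '+' for Character 1; it defines the ingroup but does not resolve relationships within it.
Only H and W show the derived state '-' for Character 2, supporting them as a clade.
Character 3 (derived state '+') is shared by N and Y — a synapomorphy uniting that clade.
Character 4: derived state '+' in E and K only — synapomorphy for {E, K}.
Character 5 (derived state '+') is unique to N (autapomorphy; uninformative for grouping).
Character 6 (derived state '+') is shared by E, K, N, and Y — a synapomorphy uniting that clade.
Most parsimonious ingroup topology: ((H,W),((Y,N),(E,K))).
N and K share a more recent common ancestor with each other than either does with W, so W is the least closely related of the three.

W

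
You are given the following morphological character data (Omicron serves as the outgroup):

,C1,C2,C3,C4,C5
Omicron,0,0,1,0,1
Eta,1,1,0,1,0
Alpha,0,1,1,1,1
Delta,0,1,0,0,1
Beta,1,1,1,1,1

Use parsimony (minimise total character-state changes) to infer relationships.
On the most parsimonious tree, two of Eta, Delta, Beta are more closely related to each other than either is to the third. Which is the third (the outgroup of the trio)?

Character polarity is set by the outgroup: the derived state is whichever differs from the outgroup's state, so for C3, C5 the derived state is '0', and for the remaining characters it is '1'.
C1: derived state '1' in Beta and Eta only — synapomorphy for {Beta, Eta}.
C2 (derived state '1') is shared by all ingroup taxa — unites the whole ingroup.
C3 groups Delta and Eta, which is incompatible with the clades supported by the remaining characters; treating it as convergent (homoplasy) costs fewer steps than any alternative tree.
C4 (derived state '1') is shared by Alpha, Beta, and Eta — a synapomorphy uniting that clade.
C5: derived state '0' in Eta only — an autapomorphy, so it tells us nothing about relationships among taxa.
Most parsimonious ingroup topology: (((Eta,Beta),Alpha),Delta).
Eta and Beta share a more recent common ancestor with each other than either does with Delta, so Delta is the least closely related of the three.

Delta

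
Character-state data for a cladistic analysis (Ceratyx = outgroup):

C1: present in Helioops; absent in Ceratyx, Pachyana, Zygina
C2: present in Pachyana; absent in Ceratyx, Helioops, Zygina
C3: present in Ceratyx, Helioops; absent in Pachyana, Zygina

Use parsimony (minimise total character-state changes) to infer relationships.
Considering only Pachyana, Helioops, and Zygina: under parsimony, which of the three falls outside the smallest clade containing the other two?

Character polarity is set by the outgroup: the derived state is whichever differs from the outgroup's state, so for C3 the derived state is 'absent', and for the remaining characters it is 'present'.
C1 (derived state 'present') is unique to Helioops (autapomorphy; uninformative for grouping).
C2 (derived state 'present') is unique to Pachyana (autapomorphy; uninformative for grouping).
Only Pachyana and Zygina show the derived state 'absent' for C3, supporting them as a clade.
Most parsimonious ingroup topology: ((Pachyana,Zygina),Helioops).
Zygina and Pachyana share a more recent common ancestor with each other than either does with Helioops, so Helioops is the least closely related of the three.

Helioops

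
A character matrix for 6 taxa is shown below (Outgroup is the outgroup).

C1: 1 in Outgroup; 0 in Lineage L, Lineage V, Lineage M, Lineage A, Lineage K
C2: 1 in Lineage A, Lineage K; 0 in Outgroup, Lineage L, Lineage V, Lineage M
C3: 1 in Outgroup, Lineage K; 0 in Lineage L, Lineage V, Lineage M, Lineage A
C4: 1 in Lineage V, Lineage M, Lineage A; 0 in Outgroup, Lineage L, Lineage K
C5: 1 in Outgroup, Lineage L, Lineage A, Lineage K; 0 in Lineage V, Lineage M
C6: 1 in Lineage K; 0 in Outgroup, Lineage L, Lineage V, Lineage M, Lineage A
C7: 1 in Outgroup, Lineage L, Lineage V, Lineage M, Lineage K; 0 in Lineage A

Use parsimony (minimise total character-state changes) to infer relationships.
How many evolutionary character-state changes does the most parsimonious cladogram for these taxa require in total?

Character polarity is set by the outgroup: the derived state is whichever differs from the outgroup's state, so for C1, C3, C5, C7 the derived state is '0', and for the remaining characters it is '1'.
C1 (derived state '0') is shared by all ingroup taxa — unites the whole ingroup.
C2 (state '1') occurs in Lineage A and Lineage K but conflicts with the nesting implied by the other characters — most parsimoniously interpreted as homoplasy.
Only Lineage A, Lineage L, Lineage M, and Lineage V show the derived state '0' for C3, supporting them as a clade.
C4: derived state '1' in Lineage A, Lineage M, and Lineage V only — synapomorphy for {Lineage A, Lineage M, Lineage V}.
C5 (derived state '0') is shared by Lineage M and Lineage V — a synapomorphy uniting that clade.
C6 (derived state '1') is unique to Lineage K (autapomorphy; uninformative for grouping).
C7 (derived state '0') is unique to Lineage A (autapomorphy; uninformative for grouping).
Most parsimonious ingroup topology: ((Lineage L,((Lineage V,Lineage M),Lineage A)),Lineage K).
Changes per character on this tree: C1: 1; C2: 2; C3: 1; C4: 1; C5: 1; C6: 1; C7: 1.
Total = 8.

8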